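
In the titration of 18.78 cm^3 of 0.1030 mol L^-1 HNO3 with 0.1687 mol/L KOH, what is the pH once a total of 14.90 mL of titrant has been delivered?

12.24

n(acid) = 0.1030 x 0.01878 = 0.001934 mol; n(KOH) added = 0.1687 x 0.01490 = 0.002514 mol.
Base is in excess by 0.002514 - 0.001934 = 0.0005793 mol in a total volume of 0.03368 L.
[OH^-] = 0.0005793/0.03368 = 0.01720 M, so pOH = 1.76 and pH = 14.00 - 1.76 = 12.24.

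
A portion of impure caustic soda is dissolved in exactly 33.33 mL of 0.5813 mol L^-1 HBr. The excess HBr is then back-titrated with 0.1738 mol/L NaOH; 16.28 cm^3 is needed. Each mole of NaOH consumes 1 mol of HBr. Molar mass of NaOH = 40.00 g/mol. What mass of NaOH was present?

Total n(HBr) added = 0.5813 x 0.03333 = 0.01937 mol.
n(NaOH) used = 0.1738 x 0.01628 = 0.002829 mol, which equals the excess n(HBr).
So n(HBr) consumed by the sample = 0.01937 - 0.002829 = 0.01655 mol.
n(NaOH) = 0.01655 / 1 = 0.01655 mol.
mass = 0.01655 mol x 40.00 g/mol = 0.662 g.

0.662 g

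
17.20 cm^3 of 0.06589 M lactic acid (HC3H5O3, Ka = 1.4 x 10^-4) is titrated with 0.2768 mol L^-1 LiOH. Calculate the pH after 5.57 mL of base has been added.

12.25

n(acid) = 0.06589 x 0.01720 = 0.001133 mol; n(LiOH) added = 0.2768 x 0.005570 = 0.001542 mol.
Base is in excess by 0.001542 - 0.001133 = 0.0004085 mol in a total volume of 0.02277 L.
[OH^-] = 0.0004085/0.02277 = 0.01794 M, so pOH = 1.75 and pH = 14.00 - 1.75 = 12.25.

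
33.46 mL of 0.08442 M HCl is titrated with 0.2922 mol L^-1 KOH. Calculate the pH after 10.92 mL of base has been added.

n(acid) = 0.08442 x 0.03346 = 0.002825 mol; n(KOH) added = 0.2922 x 0.01092 = 0.003191 mol.
Base is in excess by 0.003191 - 0.002825 = 0.0003661 mol in a total volume of 0.04438 L.
[OH^-] = 0.0003661/0.04438 = 0.008250 M, so pOH = 2.08 and pH = 14.00 - 2.08 = 11.92.

11.92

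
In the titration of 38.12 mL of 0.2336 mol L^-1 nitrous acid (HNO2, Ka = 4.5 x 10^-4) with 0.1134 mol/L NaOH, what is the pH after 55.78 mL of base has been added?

Initial n(HNO2) = 0.2336 x 0.03812 = 0.008905 mol.
n(NaOH) added = 0.1134 x 0.05578 = 0.006325 mol, converting that many moles of HNO2 to NO2-.
Remaining n(HNO2) = 0.002579 mol; n(NO2-) = 0.006325 mol.
By Henderson-Hasselbalch, pH = pKa + log([A^-]/[HA]) = 3.35 + log(0.006325/0.002579) = 3.35 + (+0.39) = 3.74.

3.74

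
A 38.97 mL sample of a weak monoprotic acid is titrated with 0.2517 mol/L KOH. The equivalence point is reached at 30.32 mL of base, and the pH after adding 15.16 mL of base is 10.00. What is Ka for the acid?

1.0 x 10^-10

15.16 mL is half of the equivalence volume, so this is the half-equivalence point where [HA] = [A^-].
At half-equivalence pH = pKa, so pKa = 10.00.
Ka = 10^(-10.00) = 1.0 x 10^-10.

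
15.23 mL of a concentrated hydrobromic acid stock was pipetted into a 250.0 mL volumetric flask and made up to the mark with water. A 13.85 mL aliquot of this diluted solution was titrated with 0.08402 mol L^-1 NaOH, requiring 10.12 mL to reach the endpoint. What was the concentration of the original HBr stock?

n(NaOH) = 0.08402 x 0.01012 = 0.0008503 mol.
n(HBr) in the aliquot = 0.0008503 mol.
[diluted HBr] = 0.0008503 / 0.01385 = 0.06139 M.
Dilution factor = 250.0/15.23 = 16.41, so [stock] = 0.06139 x 16.41 = 1.01 M.

1.01 M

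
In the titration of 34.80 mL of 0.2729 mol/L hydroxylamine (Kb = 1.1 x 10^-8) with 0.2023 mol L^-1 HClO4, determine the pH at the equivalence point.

3.49

n(NH2OH) = 0.2729 x 0.03480 = 0.009497 mol; V(HClO4) at equivalence = 0.009497/0.2023 = 0.04694 L.
At equivalence the base is fully converted to NH3OH+; total volume = 0.08174 L, so [NH3OH+] = 0.009497/0.08174 = 0.1162 M.
Ka(NH3OH+) = Kw/Kb = 1.0e-14 / 1.1 x 10^-8 = 9.09e-7.
[H^+] = sqrt(Ka x [NH3OH+]) = sqrt(9.09e-7 x 0.1162) = 0.000325 M.
pH = -log(0.000325) = 3.49.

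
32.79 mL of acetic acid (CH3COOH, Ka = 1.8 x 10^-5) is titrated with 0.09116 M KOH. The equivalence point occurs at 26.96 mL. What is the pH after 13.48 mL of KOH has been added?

4.74

13.48 mL is exactly half the equivalence volume (26.96/2), i.e. the half-equivalence point.
There, n(HA) = n(A^-), so pH = pKa = -log(1.8 x 10^-5) = 4.74.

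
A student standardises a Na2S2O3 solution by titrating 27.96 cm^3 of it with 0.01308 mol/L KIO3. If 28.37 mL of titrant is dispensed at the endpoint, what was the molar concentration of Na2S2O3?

0.0796 M

n(KIO3) = 0.01308 x 0.02837 = 0.0003711 mol.
From the balanced equation, 1 mol KIO3 reacts with 6 mol Na2S2O3, so n(Na2S2O3) = 0.0003711 x 6/1 = 0.002226 mol.
[Na2S2O3] = 0.002226 / 0.02796 L = 0.0796 M.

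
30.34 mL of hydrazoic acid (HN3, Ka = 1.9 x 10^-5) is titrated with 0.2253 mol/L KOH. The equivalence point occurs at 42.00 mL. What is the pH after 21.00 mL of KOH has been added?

4.72

21.00 mL is exactly half the equivalence volume (42.00/2), i.e. the half-equivalence point.
There, n(HA) = n(A^-), so pH = pKa = -log(1.9 x 10^-5) = 4.72.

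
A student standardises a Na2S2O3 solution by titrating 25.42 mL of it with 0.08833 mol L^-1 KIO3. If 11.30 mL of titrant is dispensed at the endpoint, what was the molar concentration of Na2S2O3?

n(KIO3) = 0.08833 x 0.01130 = 0.0009981 mol.
From the balanced equation, 1 mol KIO3 reacts with 6 mol Na2S2O3, so n(Na2S2O3) = 0.0009981 x 6/1 = 0.005989 mol.
[Na2S2O3] = 0.005989 / 0.02542 L = 0.236 M.

0.236 M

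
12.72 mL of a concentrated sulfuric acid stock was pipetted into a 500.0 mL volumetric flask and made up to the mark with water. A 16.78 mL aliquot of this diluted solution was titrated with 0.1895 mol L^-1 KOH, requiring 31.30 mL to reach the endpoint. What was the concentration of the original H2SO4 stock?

6.95 M

n(KOH) = 0.1895 x 0.03130 = 0.005931 mol.
n(H2SO4) in the aliquot = 0.005931 x 1/2 = 0.002966 mol.
[diluted H2SO4] = 0.002966 / 0.01678 = 0.1767 M.
Dilution factor = 500.0/12.72 = 39.31, so [stock] = 0.1767 x 39.31 = 6.95 M.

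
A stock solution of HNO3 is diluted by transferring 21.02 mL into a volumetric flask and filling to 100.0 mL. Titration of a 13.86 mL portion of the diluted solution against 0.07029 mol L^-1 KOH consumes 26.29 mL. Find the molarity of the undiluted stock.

n(KOH) = 0.07029 x 0.02629 = 0.001848 mol.
n(HNO3) in the aliquot = 0.001848 mol.
[diluted HNO3] = 0.001848 / 0.01386 = 0.1333 M.
Dilution factor = 100.0/21.02 = 4.757, so [stock] = 0.1333 x 4.757 = 0.634 M.

0.634 M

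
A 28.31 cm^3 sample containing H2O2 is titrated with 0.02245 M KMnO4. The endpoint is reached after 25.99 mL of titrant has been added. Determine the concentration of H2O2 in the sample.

0.0515 M

n(KMnO4) = 0.02245 x 0.02599 = 0.0005835 mol.
From the balanced equation, 2 mol KMnO4 reacts with 5 mol H2O2, so n(H2O2) = 0.0005835 x 5/2 = 0.001459 mol.
[H2O2] = 0.001459 / 0.02831 L = 0.0515 M.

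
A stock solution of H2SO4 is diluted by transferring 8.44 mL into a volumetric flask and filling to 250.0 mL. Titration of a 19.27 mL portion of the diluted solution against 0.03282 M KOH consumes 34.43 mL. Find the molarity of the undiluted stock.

0.868 M

n(KOH) = 0.03282 x 0.03443 = 0.001130 mol.
n(H2SO4) in the aliquot = 0.001130 x 1/2 = 0.0005650 mol.
[diluted H2SO4] = 0.0005650 / 0.01927 = 0.02932 M.
Dilution factor = 250.0/8.440 = 29.62, so [stock] = 0.02932 x 29.62 = 0.868 M.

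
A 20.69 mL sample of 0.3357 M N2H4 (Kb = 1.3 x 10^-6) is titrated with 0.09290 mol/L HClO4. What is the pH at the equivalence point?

4.63

n(N2H4) = 0.3357 x 0.02069 = 0.006946 mol; V(HClO4) at equivalence = 0.006946/0.09290 = 0.07476 L.
At equivalence the base is fully converted to N2H5+; total volume = 0.09545 L, so [N2H5+] = 0.006946/0.09545 = 0.07276 M.
Ka(N2H5+) = Kw/Kb = 1.0e-14 / 1.3 x 10^-6 = 7.69e-9.
[H^+] = sqrt(Ka x [N2H5+]) = sqrt(7.69e-9 x 0.07276) = 2.37e-5 M.
pH = -log(2.37e-5) = 4.63.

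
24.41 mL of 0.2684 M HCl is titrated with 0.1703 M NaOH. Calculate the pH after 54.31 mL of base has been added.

n(acid) = 0.2684 x 0.02441 = 0.006552 mol; n(NaOH) added = 0.1703 x 0.05431 = 0.009249 mol.
Base is in excess by 0.009249 - 0.006552 = 0.002697 mol in a total volume of 0.07872 L.
[OH^-] = 0.002697/0.07872 = 0.03427 M, so pOH = 1.47 and pH = 14.00 - 1.47 = 12.53.

12.53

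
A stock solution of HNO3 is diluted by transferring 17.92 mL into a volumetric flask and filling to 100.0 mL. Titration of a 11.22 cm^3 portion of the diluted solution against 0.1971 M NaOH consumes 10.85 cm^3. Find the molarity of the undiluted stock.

n(NaOH) = 0.1971 x 0.01085 = 0.002139 mol.
n(HNO3) in the aliquot = 0.002139 mol.
[diluted HNO3] = 0.002139 / 0.01122 = 0.1906 M.
Dilution factor = 100.0/17.92 = 5.580, so [stock] = 0.1906 x 5.580 = 1.06 M.

1.06 M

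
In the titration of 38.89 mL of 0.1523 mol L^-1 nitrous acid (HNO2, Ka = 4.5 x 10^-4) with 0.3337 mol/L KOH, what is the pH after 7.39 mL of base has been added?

3.20

Initial n(HNO2) = 0.1523 x 0.03889 = 0.005923 mol.
n(KOH) added = 0.3337 x 0.007390 = 0.002466 mol, converting that many moles of HNO2 to NO2-.
Remaining n(HNO2) = 0.003457 mol; n(NO2-) = 0.002466 mol.
By Henderson-Hasselbalch, pH = pKa + log([A^-]/[HA]) = 3.35 + log(0.002466/0.003457) = 3.35 + (-0.15) = 3.20.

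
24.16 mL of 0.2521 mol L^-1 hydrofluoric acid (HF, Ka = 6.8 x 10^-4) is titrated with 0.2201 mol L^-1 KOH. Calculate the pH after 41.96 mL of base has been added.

12.68

n(acid) = 0.2521 x 0.02416 = 0.006091 mol; n(KOH) added = 0.2201 x 0.04196 = 0.009235 mol.
Base is in excess by 0.009235 - 0.006091 = 0.003145 mol in a total volume of 0.06612 L.
[OH^-] = 0.003145/0.06612 = 0.04756 M, so pOH = 1.32 and pH = 14.00 - 1.32 = 12.68.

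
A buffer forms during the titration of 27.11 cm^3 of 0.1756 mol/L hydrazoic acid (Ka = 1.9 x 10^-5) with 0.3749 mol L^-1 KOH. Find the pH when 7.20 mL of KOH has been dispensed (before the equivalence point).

Initial n(HN3) = 0.1756 x 0.02711 = 0.004761 mol.
n(KOH) added = 0.3749 x 0.007200 = 0.002699 mol, converting that many moles of HN3 to N3-.
Remaining n(HN3) = 0.002061 mol; n(N3-) = 0.002699 mol.
By Henderson-Hasselbalch, pH = pKa + log([A^-]/[HA]) = 4.72 + log(0.002699/0.002061) = 4.72 + (+0.12) = 4.84.

4.84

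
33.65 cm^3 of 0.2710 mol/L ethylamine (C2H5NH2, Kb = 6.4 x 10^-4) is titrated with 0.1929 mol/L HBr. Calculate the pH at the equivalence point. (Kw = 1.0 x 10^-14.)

5.88

n(C2H5NH2) = 0.2710 x 0.03365 = 0.009119 mol; V(HBr) at equivalence = 0.009119/0.1929 = 0.04727 L.
At equivalence the base is fully converted to C2H5NH3+; total volume = 0.08092 L, so [C2H5NH3+] = 0.009119/0.08092 = 0.1127 M.
Ka(C2H5NH3+) = Kw/Kb = 1.0e-14 / 6.4 x 10^-4 = 1.56e-11.
[H^+] = sqrt(Ka x [C2H5NH3+]) = sqrt(1.56e-11 x 0.1127) = 1.33e-6 M.
pH = -log(1.33e-6) = 5.88.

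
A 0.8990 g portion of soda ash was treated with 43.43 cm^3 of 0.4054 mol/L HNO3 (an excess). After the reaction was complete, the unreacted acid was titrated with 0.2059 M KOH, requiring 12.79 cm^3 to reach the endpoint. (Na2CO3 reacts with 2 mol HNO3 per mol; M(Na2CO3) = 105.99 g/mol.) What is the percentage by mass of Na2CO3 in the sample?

Total n(HNO3) added = 0.4054 x 0.04343 = 0.01761 mol.
n(KOH) used = 0.2059 x 0.01279 = 0.002633 mol, which equals the excess n(HNO3).
So n(HNO3) consumed by the sample = 0.01761 - 0.002633 = 0.01497 mol.
n(Na2CO3) = 0.01497 / 2 = 0.007487 mol.
mass Na2CO3 = 0.007487 x 105.99 = 0.7935 g, so %Na2CO3 = 0.7935/0.8990 x 100 = 88.3%.

88.3%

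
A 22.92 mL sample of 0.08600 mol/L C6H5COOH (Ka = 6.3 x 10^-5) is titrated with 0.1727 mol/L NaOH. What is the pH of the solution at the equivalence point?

n(C6H5COOH) = 0.08600 x 0.02292 = 0.001971 mol; V(NaOH) at equivalence = 0.001971/0.1727 = 0.01141 L.
At equivalence all the acid is converted to C6H5COO-; total volume = 0.02292 + 0.01141 = 0.03433 L, so [C6H5COO-] = 0.001971/0.03433 = 0.05741 M.
Kb = Kw/Ka = 1.0e-14 / 6.3 x 10^-5 = 1.59e-10.
[OH^-] = sqrt(Kb x [C6H5COO-]) = sqrt(1.59e-10 x 0.05741) = 3.02e-6 M.
pOH = 5.52, so pH = 14.00 - 5.52 = 8.48.

8.48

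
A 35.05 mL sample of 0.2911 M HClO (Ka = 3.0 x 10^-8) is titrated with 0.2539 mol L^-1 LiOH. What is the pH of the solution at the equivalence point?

n(HClO) = 0.2911 x 0.03505 = 0.01020 mol; V(LiOH) at equivalence = 0.01020/0.2539 = 0.04019 L.
At equivalence all the acid is converted to ClO-; total volume = 0.03505 + 0.04019 = 0.07524 L, so [ClO-] = 0.01020/0.07524 = 0.1356 M.
Kb = Kw/Ka = 1.0e-14 / 3.0 x 10^-8 = 3.33e-7.
[OH^-] = sqrt(Kb x [ClO-]) = sqrt(3.33e-7 x 0.1356) = 0.000213 M.
pOH = 3.67, so pH = 14.00 - 3.67 = 10.33.

10.33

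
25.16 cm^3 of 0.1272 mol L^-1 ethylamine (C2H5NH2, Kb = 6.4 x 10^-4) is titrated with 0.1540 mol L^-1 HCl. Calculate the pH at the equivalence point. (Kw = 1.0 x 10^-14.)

5.98

n(C2H5NH2) = 0.1272 x 0.02516 = 0.003200 mol; V(HCl) at equivalence = 0.003200/0.1540 = 0.02078 L.
At equivalence the base is fully converted to C2H5NH3+; total volume = 0.04594 L, so [C2H5NH3+] = 0.003200/0.04594 = 0.06966 M.
Ka(C2H5NH3+) = Kw/Kb = 1.0e-14 / 6.4 x 10^-4 = 1.56e-11.
[H^+] = sqrt(Ka x [C2H5NH3+]) = sqrt(1.56e-11 x 0.06966) = 1.04e-6 M.
pH = -log(1.04e-6) = 5.98.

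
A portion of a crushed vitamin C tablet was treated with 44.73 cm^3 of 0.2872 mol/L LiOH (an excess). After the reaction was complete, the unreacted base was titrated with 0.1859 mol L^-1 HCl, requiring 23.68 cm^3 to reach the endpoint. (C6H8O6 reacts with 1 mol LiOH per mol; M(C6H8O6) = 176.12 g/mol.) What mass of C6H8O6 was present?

Total n(LiOH) added = 0.2872 x 0.04473 = 0.01285 mol.
n(HCl) used = 0.1859 x 0.02368 = 0.004402 mol, which equals the excess n(LiOH).
So n(LiOH) consumed by the sample = 0.01285 - 0.004402 = 0.008444 mol.
n(C6H8O6) = 0.008444 / 1 = 0.008444 mol.
mass = 0.008444 mol x 176.12 g/mol = 1.49 g.

1.49 g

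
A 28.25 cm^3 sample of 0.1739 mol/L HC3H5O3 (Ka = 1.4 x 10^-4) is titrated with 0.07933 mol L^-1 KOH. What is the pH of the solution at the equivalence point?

8.30

n(HC3H5O3) = 0.1739 x 0.02825 = 0.004913 mol; V(KOH) at equivalence = 0.004913/0.07933 = 0.06193 L.
At equivalence all the acid is converted to C3H5O3-; total volume = 0.02825 + 0.06193 = 0.09018 L, so [C3H5O3-] = 0.004913/0.09018 = 0.05448 M.
Kb = Kw/Ka = 1.0e-14 / 1.4 x 10^-4 = 7.14e-11.
[OH^-] = sqrt(Kb x [C3H5O3-]) = sqrt(7.14e-11 x 0.05448) = 1.97e-6 M.
pOH = 5.70, so pH = 14.00 - 5.70 = 8.30.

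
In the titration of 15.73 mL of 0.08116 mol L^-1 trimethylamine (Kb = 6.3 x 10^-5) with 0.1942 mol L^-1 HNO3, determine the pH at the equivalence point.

n((CH3)3N) = 0.08116 x 0.01573 = 0.001277 mol; V(HNO3) at equivalence = 0.001277/0.1942 = 0.006574 L.
At equivalence the base is fully converted to (CH3)3NH+; total volume = 0.02230 L, so [(CH3)3NH+] = 0.001277/0.02230 = 0.05724 M.
Ka((CH3)3NH+) = Kw/Kb = 1.0e-14 / 6.3 x 10^-5 = 1.59e-10.
[H^+] = sqrt(Ka x [(CH3)3NH+]) = sqrt(1.59e-10 x 0.05724) = 3.01e-6 M.
pH = -log(3.01e-6) = 5.52.

5.52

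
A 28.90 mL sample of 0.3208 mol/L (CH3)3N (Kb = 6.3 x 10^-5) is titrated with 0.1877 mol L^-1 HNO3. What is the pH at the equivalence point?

n((CH3)3N) = 0.3208 x 0.02890 = 0.009271 mol; V(HNO3) at equivalence = 0.009271/0.1877 = 0.04939 L.
At equivalence the base is fully converted to (CH3)3NH+; total volume = 0.07829 L, so [(CH3)3NH+] = 0.009271/0.07829 = 0.1184 M.
Ka((CH3)3NH+) = Kw/Kb = 1.0e-14 / 6.3 x 10^-5 = 1.59e-10.
[H^+] = sqrt(Ka x [(CH3)3NH+]) = sqrt(1.59e-10 x 0.1184) = 4.34e-6 M.
pH = -log(4.34e-6) = 5.36.

5.36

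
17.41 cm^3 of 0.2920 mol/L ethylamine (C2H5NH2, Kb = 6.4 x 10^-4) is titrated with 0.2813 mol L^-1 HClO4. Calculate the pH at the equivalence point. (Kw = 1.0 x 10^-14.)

5.83

n(C2H5NH2) = 0.2920 x 0.01741 = 0.005084 mol; V(HClO4) at equivalence = 0.005084/0.2813 = 0.01807 L.
At equivalence the base is fully converted to C2H5NH3+; total volume = 0.03548 L, so [C2H5NH3+] = 0.005084/0.03548 = 0.1433 M.
Ka(C2H5NH3+) = Kw/Kb = 1.0e-14 / 6.4 x 10^-4 = 1.56e-11.
[H^+] = sqrt(Ka x [C2H5NH3+]) = sqrt(1.56e-11 x 0.1433) = 1.50e-6 M.
pH = -log(1.50e-6) = 5.83.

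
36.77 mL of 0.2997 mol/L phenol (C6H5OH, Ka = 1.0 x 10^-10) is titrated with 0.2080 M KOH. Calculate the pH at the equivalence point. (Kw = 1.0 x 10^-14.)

n(C6H5OH) = 0.2997 x 0.03677 = 0.01102 mol; V(KOH) at equivalence = 0.01102/0.2080 = 0.05298 L.
At equivalence all the acid is converted to C6H5O-; total volume = 0.03677 + 0.05298 = 0.08975 L, so [C6H5O-] = 0.01102/0.08975 = 0.1228 M.
Kb = Kw/Ka = 1.0e-14 / 1.0 x 10^-10 = 0.000100.
[OH^-] = sqrt(Kb x [C6H5O-]) = sqrt(0.000100 x 0.1228) = 0.00350 M.
pOH = 2.46, so pH = 14.00 - 2.46 = 11.54.

11.54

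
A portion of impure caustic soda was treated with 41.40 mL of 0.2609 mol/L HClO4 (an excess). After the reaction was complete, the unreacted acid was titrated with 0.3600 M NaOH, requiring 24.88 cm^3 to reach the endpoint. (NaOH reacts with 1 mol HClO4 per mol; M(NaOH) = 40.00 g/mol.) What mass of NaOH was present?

Total n(HClO4) added = 0.2609 x 0.04140 = 0.01080 mol.
n(NaOH) used = 0.3600 x 0.02488 = 0.008957 mol, which equals the excess n(HClO4).
So n(HClO4) consumed by the sample = 0.01080 - 0.008957 = 0.001844 mol.
n(NaOH) = 0.001844 / 1 = 0.001844 mol.
mass = 0.001844 mol x 40.00 g/mol = 0.0738 g.

0.0738 g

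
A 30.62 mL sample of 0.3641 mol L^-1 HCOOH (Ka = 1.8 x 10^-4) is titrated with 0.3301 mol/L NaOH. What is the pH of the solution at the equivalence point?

n(HCOOH) = 0.3641 x 0.03062 = 0.01115 mol; V(NaOH) at equivalence = 0.01115/0.3301 = 0.03377 L.
At equivalence all the acid is converted to HCOO-; total volume = 0.03062 + 0.03377 = 0.06439 L, so [HCOO-] = 0.01115/0.06439 = 0.1731 M.
Kb = Kw/Ka = 1.0e-14 / 1.8 x 10^-4 = 5.56e-11.
[OH^-] = sqrt(Kb x [HCOO-]) = sqrt(5.56e-11 x 0.1731) = 3.10e-6 M.
pOH = 5.51, so pH = 14.00 - 5.51 = 8.49.

8.49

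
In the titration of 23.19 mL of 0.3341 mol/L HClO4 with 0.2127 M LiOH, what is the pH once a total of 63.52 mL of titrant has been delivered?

n(acid) = 0.3341 x 0.02319 = 0.007748 mol; n(LiOH) added = 0.2127 x 0.06352 = 0.01351 mol.
Base is in excess by 0.01351 - 0.007748 = 0.005763 mol in a total volume of 0.08671 L.
[OH^-] = 0.005763/0.08671 = 0.06646 M, so pOH = 1.18 and pH = 14.00 - 1.18 = 12.82.

12.82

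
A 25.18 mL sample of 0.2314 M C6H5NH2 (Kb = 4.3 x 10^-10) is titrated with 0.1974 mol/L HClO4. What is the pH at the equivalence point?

n(C6H5NH2) = 0.2314 x 0.02518 = 0.005827 mol; V(HClO4) at equivalence = 0.005827/0.1974 = 0.02952 L.
At equivalence the base is fully converted to C6H5NH3+; total volume = 0.05470 L, so [C6H5NH3+] = 0.005827/0.05470 = 0.1065 M.
Ka(C6H5NH3+) = Kw/Kb = 1.0e-14 / 4.3 x 10^-10 = 2.33e-5.
[H^+] = sqrt(Ka x [C6H5NH3+]) = sqrt(2.33e-5 x 0.1065) = 0.00157 M.
pH = -log(0.00157) = 2.80.

2.80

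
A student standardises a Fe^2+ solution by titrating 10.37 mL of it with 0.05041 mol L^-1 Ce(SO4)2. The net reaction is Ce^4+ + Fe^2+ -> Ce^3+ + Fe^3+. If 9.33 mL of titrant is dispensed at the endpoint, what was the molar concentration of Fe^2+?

n(Ce(SO4)2) = 0.05041 x 0.009330 = 0.0004703 mol.
From the balanced equation, 1 mol Ce(SO4)2 reacts with 1 mol Fe^2+, so n(Fe^2+) = 0.0004703 x 1/1 = 0.0004703 mol.
[Fe^2+] = 0.0004703 / 0.01037 L = 0.0454 M.

0.0454 M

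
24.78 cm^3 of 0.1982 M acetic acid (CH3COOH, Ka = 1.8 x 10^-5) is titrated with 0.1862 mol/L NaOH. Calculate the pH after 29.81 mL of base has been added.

12.07

n(acid) = 0.1982 x 0.02478 = 0.004911 mol; n(NaOH) added = 0.1862 x 0.02981 = 0.005551 mol.
Base is in excess by 0.005551 - 0.004911 = 0.0006392 mol in a total volume of 0.05459 L.
[OH^-] = 0.0006392/0.05459 = 0.01171 M, so pOH = 1.93 and pH = 14.00 - 1.93 = 12.07.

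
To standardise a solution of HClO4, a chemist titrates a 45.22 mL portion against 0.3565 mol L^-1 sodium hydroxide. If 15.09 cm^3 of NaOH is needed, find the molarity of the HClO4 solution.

0.119 M

n(NaOH) delivered = 0.3565 x 0.01509 = 0.005380 mol.
For a 1:1 reaction, n(HClO4) = 0.005380 mol.
[HClO4] = 0.005380 mol / 0.04522 L = 0.119 M.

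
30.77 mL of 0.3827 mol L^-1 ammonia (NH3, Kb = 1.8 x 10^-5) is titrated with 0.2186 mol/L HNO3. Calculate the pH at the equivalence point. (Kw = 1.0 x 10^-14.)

n(NH3) = 0.3827 x 0.03077 = 0.01178 mol; V(HNO3) at equivalence = 0.01178/0.2186 = 0.05387 L.
At equivalence the base is fully converted to NH4+; total volume = 0.08464 L, so [NH4+] = 0.01178/0.08464 = 0.1391 M.
Ka(NH4+) = Kw/Kb = 1.0e-14 / 1.8 x 10^-5 = 5.56e-10.
[H^+] = sqrt(Ka x [NH4+]) = sqrt(5.56e-10 x 0.1391) = 8.79e-6 M.
pH = -log(8.79e-6) = 5.06.

5.06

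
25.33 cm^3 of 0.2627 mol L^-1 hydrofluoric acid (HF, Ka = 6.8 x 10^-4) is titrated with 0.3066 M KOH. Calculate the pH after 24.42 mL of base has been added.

12.22

n(acid) = 0.2627 x 0.02533 = 0.006654 mol; n(KOH) added = 0.3066 x 0.02442 = 0.007487 mol.
Base is in excess by 0.007487 - 0.006654 = 0.0008330 mol in a total volume of 0.04975 L.
[OH^-] = 0.0008330/0.04975 = 0.01674 M, so pOH = 1.78 and pH = 14.00 - 1.78 = 12.22.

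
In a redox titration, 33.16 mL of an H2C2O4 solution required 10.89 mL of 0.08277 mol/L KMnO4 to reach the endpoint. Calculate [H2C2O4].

0.0680 M

n(KMnO4) = 0.08277 x 0.01089 = 0.0009014 mol.
From the balanced equation, 2 mol KMnO4 reacts with 5 mol H2C2O4, so n(H2C2O4) = 0.0009014 x 5/2 = 0.002253 mol.
[H2C2O4] = 0.002253 / 0.03316 L = 0.0680 M.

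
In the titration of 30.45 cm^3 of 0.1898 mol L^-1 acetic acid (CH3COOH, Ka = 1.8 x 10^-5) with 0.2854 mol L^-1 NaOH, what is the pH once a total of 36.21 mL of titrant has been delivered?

n(acid) = 0.1898 x 0.03045 = 0.005779 mol; n(NaOH) added = 0.2854 x 0.03621 = 0.01033 mol.
Base is in excess by 0.01033 - 0.005779 = 0.004555 mol in a total volume of 0.06666 L.
[OH^-] = 0.004555/0.06666 = 0.06833 M, so pOH = 1.17 and pH = 14.00 - 1.17 = 12.83.

12.83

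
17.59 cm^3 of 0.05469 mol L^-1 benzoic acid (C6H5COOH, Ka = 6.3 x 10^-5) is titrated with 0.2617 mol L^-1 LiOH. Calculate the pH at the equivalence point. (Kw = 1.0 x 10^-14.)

n(C6H5COOH) = 0.05469 x 0.01759 = 0.0009620 mol; V(LiOH) at equivalence = 0.0009620/0.2617 = 0.003676 L.
At equivalence all the acid is converted to C6H5COO-; total volume = 0.01759 + 0.003676 = 0.02127 L, so [C6H5COO-] = 0.0009620/0.02127 = 0.04524 M.
Kb = Kw/Ka = 1.0e-14 / 6.3 x 10^-5 = 1.59e-10.
[OH^-] = sqrt(Kb x [C6H5COO-]) = sqrt(1.59e-10 x 0.04524) = 2.68e-6 M.
pOH = 5.57, so pH = 14.00 - 5.57 = 8.43.

8.43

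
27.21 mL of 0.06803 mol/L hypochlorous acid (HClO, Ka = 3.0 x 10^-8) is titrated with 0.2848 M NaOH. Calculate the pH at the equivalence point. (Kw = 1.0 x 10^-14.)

n(HClO) = 0.06803 x 0.02721 = 0.001851 mol; V(NaOH) at equivalence = 0.001851/0.2848 = 0.006500 L.
At equivalence all the acid is converted to ClO-; total volume = 0.02721 + 0.006500 = 0.03371 L, so [ClO-] = 0.001851/0.03371 = 0.05491 M.
Kb = Kw/Ka = 1.0e-14 / 3.0 x 10^-8 = 3.33e-7.
[OH^-] = sqrt(Kb x [ClO-]) = sqrt(3.33e-7 x 0.05491) = 0.000135 M.
pOH = 3.87, so pH = 14.00 - 3.87 = 10.13.

10.13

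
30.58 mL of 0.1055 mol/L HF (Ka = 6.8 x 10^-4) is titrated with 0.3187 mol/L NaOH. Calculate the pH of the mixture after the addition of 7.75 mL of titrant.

Initial n(HF) = 0.1055 x 0.03058 = 0.003226 mol.
n(NaOH) added = 0.3187 x 0.007750 = 0.002470 mol, converting that many moles of HF to F-.
Remaining n(HF) = 0.0007563 mol; n(F-) = 0.002470 mol.
By Henderson-Hasselbalch, pH = pKa + log([A^-]/[HA]) = 3.17 + log(0.002470/0.0007563) = 3.17 + (+0.51) = 3.68.

3.68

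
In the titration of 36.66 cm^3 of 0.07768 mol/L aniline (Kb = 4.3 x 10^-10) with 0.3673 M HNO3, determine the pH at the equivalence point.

n(C6H5NH2) = 0.07768 x 0.03666 = 0.002848 mol; V(HNO3) at equivalence = 0.002848/0.3673 = 0.007753 L.
At equivalence the base is fully converted to C6H5NH3+; total volume = 0.04441 L, so [C6H5NH3+] = 0.002848/0.04441 = 0.06412 M.
Ka(C6H5NH3+) = Kw/Kb = 1.0e-14 / 4.3 x 10^-10 = 2.33e-5.
[H^+] = sqrt(Ka x [C6H5NH3+]) = sqrt(2.33e-5 x 0.06412) = 0.00122 M.
pH = -log(0.00122) = 2.91.

2.91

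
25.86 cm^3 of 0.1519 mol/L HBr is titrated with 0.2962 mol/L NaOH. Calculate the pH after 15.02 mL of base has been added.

12.11

n(acid) = 0.1519 x 0.02586 = 0.003928 mol; n(NaOH) added = 0.2962 x 0.01502 = 0.004449 mol.
Base is in excess by 0.004449 - 0.003928 = 0.0005208 mol in a total volume of 0.04088 L.
[OH^-] = 0.0005208/0.04088 = 0.01274 M, so pOH = 1.89 and pH = 14.00 - 1.89 = 12.11.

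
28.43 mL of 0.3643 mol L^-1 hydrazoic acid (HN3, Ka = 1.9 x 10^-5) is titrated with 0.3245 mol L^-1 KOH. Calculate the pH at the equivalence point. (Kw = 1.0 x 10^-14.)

n(HN3) = 0.3643 x 0.02843 = 0.01036 mol; V(KOH) at equivalence = 0.01036/0.3245 = 0.03192 L.
At equivalence all the acid is converted to N3-; total volume = 0.02843 + 0.03192 = 0.06035 L, so [N3-] = 0.01036/0.06035 = 0.1716 M.
Kb = Kw/Ka = 1.0e-14 / 1.9 x 10^-5 = 5.26e-10.
[OH^-] = sqrt(Kb x [N3-]) = sqrt(5.26e-10 x 0.1716) = 9.50e-6 M.
pOH = 5.02, so pH = 14.00 - 5.02 = 8.98.

8.98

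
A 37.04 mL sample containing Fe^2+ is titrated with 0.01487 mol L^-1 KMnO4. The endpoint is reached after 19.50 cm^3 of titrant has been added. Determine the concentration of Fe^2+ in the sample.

0.0391 M

n(KMnO4) = 0.01487 x 0.01950 = 0.0002900 mol.
From the balanced equation, 1 mol KMnO4 reacts with 5 mol Fe^2+, so n(Fe^2+) = 0.0002900 x 5/1 = 0.001450 mol.
[Fe^2+] = 0.001450 / 0.03704 L = 0.0391 M.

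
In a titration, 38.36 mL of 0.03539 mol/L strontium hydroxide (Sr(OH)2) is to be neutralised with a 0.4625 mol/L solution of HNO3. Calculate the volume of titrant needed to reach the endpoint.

n(Sr(OH)2) = 0.03539 mol/L x 0.03836 L = 0.001358 mol.
The neutralisation is 1 Sr(OH)2 : 2 HNO3, so n(HNO3) = 0.001358 x 2/1 = 0.002715 mol.
V(HNO3) = 0.002715 / 0.4625 = 0.005871 L = 5.87 mL.

5.87 mL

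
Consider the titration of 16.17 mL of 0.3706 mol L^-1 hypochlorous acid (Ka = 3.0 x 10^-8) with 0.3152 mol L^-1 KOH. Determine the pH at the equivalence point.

n(HClO) = 0.3706 x 0.01617 = 0.005993 mol; V(KOH) at equivalence = 0.005993/0.3152 = 0.01901 L.
At equivalence all the acid is converted to ClO-; total volume = 0.01617 + 0.01901 = 0.03518 L, so [ClO-] = 0.005993/0.03518 = 0.1703 M.
Kb = Kw/Ka = 1.0e-14 / 3.0 x 10^-8 = 3.33e-7.
[OH^-] = sqrt(Kb x [ClO-]) = sqrt(3.33e-7 x 0.1703) = 0.000238 M.
pOH = 3.62, so pH = 14.00 - 3.62 = 10.38.

10.38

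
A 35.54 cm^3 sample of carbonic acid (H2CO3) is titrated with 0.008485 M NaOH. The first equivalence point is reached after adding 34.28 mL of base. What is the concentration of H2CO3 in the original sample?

0.00818 M

n(NaOH) = 0.008485 x 0.03428 = 0.0002909 mol.
At the first equivalence point, 1 mol OH^- react per mol H2CO3, so n(H2CO3) = 0.0002909 / 1 = 0.0002909 mol.
[H2CO3] = 0.0002909 / 0.03554 L = 0.00818 M.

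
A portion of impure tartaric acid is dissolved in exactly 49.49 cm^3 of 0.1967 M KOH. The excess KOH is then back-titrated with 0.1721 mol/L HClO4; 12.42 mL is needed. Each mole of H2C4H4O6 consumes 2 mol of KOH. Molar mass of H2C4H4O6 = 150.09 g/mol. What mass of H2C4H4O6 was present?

0.570 g

Total n(KOH) added = 0.1967 x 0.04949 = 0.009735 mol.
n(HClO4) used = 0.1721 x 0.01242 = 0.002137 mol, which equals the excess n(KOH).
So n(KOH) consumed by the sample = 0.009735 - 0.002137 = 0.007597 mol.
n(H2C4H4O6) = 0.007597 / 2 = 0.003799 mol.
mass = 0.003799 mol x 150.09 g/mol = 0.570 g.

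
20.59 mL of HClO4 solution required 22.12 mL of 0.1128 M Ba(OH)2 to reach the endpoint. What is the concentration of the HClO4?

n(Ba(OH)2) delivered = 0.1128 x 0.02212 = 0.002495 mol.
The reaction is 2 HClO4 + 1 Ba(OH)2, so n(HClO4) = 0.002495 x 2/1 = 0.004990 mol.
[HClO4] = 0.004990 mol / 0.02059 L = 0.242 M.

0.242 M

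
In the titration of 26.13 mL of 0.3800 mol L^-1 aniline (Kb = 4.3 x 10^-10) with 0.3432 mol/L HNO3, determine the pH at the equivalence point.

n(C6H5NH2) = 0.3800 x 0.02613 = 0.009929 mol; V(HNO3) at equivalence = 0.009929/0.3432 = 0.02893 L.
At equivalence the base is fully converted to C6H5NH3+; total volume = 0.05506 L, so [C6H5NH3+] = 0.009929/0.05506 = 0.1803 M.
Ka(C6H5NH3+) = Kw/Kb = 1.0e-14 / 4.3 x 10^-10 = 2.33e-5.
[H^+] = sqrt(Ka x [C6H5NH3+]) = sqrt(2.33e-5 x 0.1803) = 0.00205 M.
pH = -log(0.00205) = 2.69.

2.69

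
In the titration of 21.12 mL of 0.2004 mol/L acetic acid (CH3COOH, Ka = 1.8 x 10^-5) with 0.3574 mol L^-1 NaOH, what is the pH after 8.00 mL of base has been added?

Initial n(CH3COOH) = 0.2004 x 0.02112 = 0.004232 mol.
n(NaOH) added = 0.3574 x 0.008000 = 0.002859 mol, converting that many moles of CH3COOH to CH3COO-.
Remaining n(CH3COOH) = 0.001373 mol; n(CH3COO-) = 0.002859 mol.
By Henderson-Hasselbalch, pH = pKa + log([A^-]/[HA]) = 4.74 + log(0.002859/0.001373) = 4.74 + (+0.32) = 5.06.

5.06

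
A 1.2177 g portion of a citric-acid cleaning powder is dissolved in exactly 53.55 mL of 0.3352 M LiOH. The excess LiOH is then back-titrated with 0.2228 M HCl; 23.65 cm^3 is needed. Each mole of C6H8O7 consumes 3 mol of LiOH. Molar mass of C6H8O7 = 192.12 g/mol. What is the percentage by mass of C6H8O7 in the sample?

66.7%

Total n(LiOH) added = 0.3352 x 0.05355 = 0.01795 mol.
n(HCl) used = 0.2228 x 0.02365 = 0.005269 mol, which equals the excess n(LiOH).
So n(LiOH) consumed by the sample = 0.01795 - 0.005269 = 0.01268 mol.
n(C6H8O7) = 0.01268 / 3 = 0.004227 mol.
mass C6H8O7 = 0.004227 x 192.12 = 0.8121 g, so %C6H8O7 = 0.8121/1.2177 x 100 = 66.7%.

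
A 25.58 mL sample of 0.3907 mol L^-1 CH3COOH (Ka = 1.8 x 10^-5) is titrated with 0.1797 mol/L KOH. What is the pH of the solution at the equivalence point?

8.92

n(CH3COOH) = 0.3907 x 0.02558 = 0.009994 mol; V(KOH) at equivalence = 0.009994/0.1797 = 0.05562 L.
At equivalence all the acid is converted to CH3COO-; total volume = 0.02558 + 0.05562 = 0.08120 L, so [CH3COO-] = 0.009994/0.08120 = 0.1231 M.
Kb = Kw/Ka = 1.0e-14 / 1.8 x 10^-5 = 5.56e-10.
[OH^-] = sqrt(Kb x [CH3COO-]) = sqrt(5.56e-10 x 0.1231) = 8.27e-6 M.
pOH = 5.08, so pH = 14.00 - 5.08 = 8.92.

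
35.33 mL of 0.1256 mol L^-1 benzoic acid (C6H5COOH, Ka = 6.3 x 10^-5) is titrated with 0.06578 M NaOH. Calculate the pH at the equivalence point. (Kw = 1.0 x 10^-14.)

n(C6H5COOH) = 0.1256 x 0.03533 = 0.004437 mol; V(NaOH) at equivalence = 0.004437/0.06578 = 0.06746 L.
At equivalence all the acid is converted to C6H5COO-; total volume = 0.03533 + 0.06746 = 0.1028 L, so [C6H5COO-] = 0.004437/0.1028 = 0.04317 M.
Kb = Kw/Ka = 1.0e-14 / 6.3 x 10^-5 = 1.59e-10.
[OH^-] = sqrt(Kb x [C6H5COO-]) = sqrt(1.59e-10 x 0.04317) = 2.62e-6 M.
pOH = 5.58, so pH = 14.00 - 5.58 = 8.42.

8.42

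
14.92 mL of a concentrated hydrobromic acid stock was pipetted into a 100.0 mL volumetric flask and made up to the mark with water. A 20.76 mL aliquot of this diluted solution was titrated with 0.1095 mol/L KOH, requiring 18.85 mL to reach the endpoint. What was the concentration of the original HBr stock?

0.666 M

n(KOH) = 0.1095 x 0.01885 = 0.002064 mol.
n(HBr) in the aliquot = 0.002064 mol.
[diluted HBr] = 0.002064 / 0.02076 = 0.09943 M.
Dilution factor = 100.0/14.92 = 6.702, so [stock] = 0.09943 x 6.702 = 0.666 M.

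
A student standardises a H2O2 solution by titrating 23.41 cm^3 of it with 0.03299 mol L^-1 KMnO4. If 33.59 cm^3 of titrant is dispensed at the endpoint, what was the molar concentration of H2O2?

0.118 M

n(KMnO4) = 0.03299 x 0.03359 = 0.001108 mol.
From the balanced equation, 2 mol KMnO4 reacts with 5 mol H2O2, so n(H2O2) = 0.001108 x 5/2 = 0.002770 mol.
[H2O2] = 0.002770 / 0.02341 L = 0.118 M.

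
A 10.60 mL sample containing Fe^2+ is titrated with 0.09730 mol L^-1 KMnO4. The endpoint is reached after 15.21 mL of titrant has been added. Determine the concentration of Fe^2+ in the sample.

n(KMnO4) = 0.09730 x 0.01521 = 0.001480 mol.
From the balanced equation, 1 mol KMnO4 reacts with 5 mol Fe^2+, so n(Fe^2+) = 0.001480 x 5/1 = 0.007400 mol.
[Fe^2+] = 0.007400 / 0.01060 L = 0.698 M.

0.698 M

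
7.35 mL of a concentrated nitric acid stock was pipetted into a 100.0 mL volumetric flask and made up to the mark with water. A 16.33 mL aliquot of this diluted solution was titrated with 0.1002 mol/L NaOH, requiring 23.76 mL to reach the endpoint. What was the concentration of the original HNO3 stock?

1.98 M

n(NaOH) = 0.1002 x 0.02376 = 0.002381 mol.
n(HNO3) in the aliquot = 0.002381 mol.
[diluted HNO3] = 0.002381 / 0.01633 = 0.1458 M.
Dilution factor = 100.0/7.350 = 13.61, so [stock] = 0.1458 x 13.61 = 1.98 M.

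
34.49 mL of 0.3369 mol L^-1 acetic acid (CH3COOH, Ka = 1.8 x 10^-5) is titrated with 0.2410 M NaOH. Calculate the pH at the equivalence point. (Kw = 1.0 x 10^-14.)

8.95

n(CH3COOH) = 0.3369 x 0.03449 = 0.01162 mol; V(NaOH) at equivalence = 0.01162/0.2410 = 0.04821 L.
At equivalence all the acid is converted to CH3COO-; total volume = 0.03449 + 0.04821 = 0.08270 L, so [CH3COO-] = 0.01162/0.08270 = 0.1405 M.
Kb = Kw/Ka = 1.0e-14 / 1.8 x 10^-5 = 5.56e-10.
[OH^-] = sqrt(Kb x [CH3COO-]) = sqrt(5.56e-10 x 0.1405) = 8.83e-6 M.
pOH = 5.05, so pH = 14.00 - 5.05 = 8.95.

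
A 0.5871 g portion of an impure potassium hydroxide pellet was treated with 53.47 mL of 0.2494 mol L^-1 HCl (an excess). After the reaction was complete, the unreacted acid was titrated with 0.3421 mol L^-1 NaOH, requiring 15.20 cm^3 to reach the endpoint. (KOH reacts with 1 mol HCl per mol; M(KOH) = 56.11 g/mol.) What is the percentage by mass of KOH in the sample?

77.8%

Total n(HCl) added = 0.2494 x 0.05347 = 0.01334 mol.
n(NaOH) used = 0.3421 x 0.01520 = 0.005200 mol, which equals the excess n(HCl).
So n(HCl) consumed by the sample = 0.01334 - 0.005200 = 0.008135 mol.
n(KOH) = 0.008135 / 1 = 0.008135 mol.
mass KOH = 0.008135 x 56.11 = 0.4565 g, so %KOH = 0.4565/0.5871 x 100 = 77.8%.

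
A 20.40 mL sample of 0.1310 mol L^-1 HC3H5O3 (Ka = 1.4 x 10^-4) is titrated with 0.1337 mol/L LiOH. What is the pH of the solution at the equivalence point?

n(HC3H5O3) = 0.1310 x 0.02040 = 0.002672 mol; V(LiOH) at equivalence = 0.002672/0.1337 = 0.01999 L.
At equivalence all the acid is converted to C3H5O3-; total volume = 0.02040 + 0.01999 = 0.04039 L, so [C3H5O3-] = 0.002672/0.04039 = 0.06617 M.
Kb = Kw/Ka = 1.0e-14 / 1.4 x 10^-4 = 7.14e-11.
[OH^-] = sqrt(Kb x [C3H5O3-]) = sqrt(7.14e-11 x 0.06617) = 2.17e-6 M.
pOH = 5.66, so pH = 14.00 - 5.66 = 8.34.

8.34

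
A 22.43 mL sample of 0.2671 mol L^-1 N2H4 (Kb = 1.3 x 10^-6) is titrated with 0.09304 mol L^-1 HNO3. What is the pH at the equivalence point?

n(N2H4) = 0.2671 x 0.02243 = 0.005991 mol; V(HNO3) at equivalence = 0.005991/0.09304 = 0.06439 L.
At equivalence the base is fully converted to N2H5+; total volume = 0.08682 L, so [N2H5+] = 0.005991/0.08682 = 0.06900 M.
Ka(N2H5+) = Kw/Kb = 1.0e-14 / 1.3 x 10^-6 = 7.69e-9.
[H^+] = sqrt(Ka x [N2H5+]) = sqrt(7.69e-9 x 0.06900) = 2.30e-5 M.
pH = -log(2.30e-5) = 4.64.

4.64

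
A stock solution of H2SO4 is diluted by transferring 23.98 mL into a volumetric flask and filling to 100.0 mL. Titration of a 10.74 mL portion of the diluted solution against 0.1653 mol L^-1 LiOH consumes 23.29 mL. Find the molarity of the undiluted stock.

n(LiOH) = 0.1653 x 0.02329 = 0.003850 mol.
n(H2SO4) in the aliquot = 0.003850 x 1/2 = 0.001925 mol.
[diluted H2SO4] = 0.001925 / 0.01074 = 0.1792 M.
Dilution factor = 100.0/23.98 = 4.170, so [stock] = 0.1792 x 4.170 = 0.747 M.

0.747 M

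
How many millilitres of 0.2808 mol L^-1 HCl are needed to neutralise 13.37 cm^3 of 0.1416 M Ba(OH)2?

13.5 mL

n(Ba(OH)2) = 0.1416 mol/L x 0.01337 L = 0.001893 mol.
The neutralisation is 1 Ba(OH)2 : 2 HCl, so n(HCl) = 0.001893 x 2/1 = 0.003786 mol.
V(HCl) = 0.003786 / 0.2808 = 0.01348 L = 13.5 mL.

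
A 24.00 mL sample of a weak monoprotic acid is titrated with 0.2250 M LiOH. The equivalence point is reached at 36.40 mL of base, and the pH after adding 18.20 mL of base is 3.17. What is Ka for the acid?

6.8 x 10^-4

18.20 mL is half of the equivalence volume, so this is the half-equivalence point where [HA] = [A^-].
At half-equivalence pH = pKa, so pKa = 3.17.
Ka = 10^(-3.17) = 6.8 x 10^-4.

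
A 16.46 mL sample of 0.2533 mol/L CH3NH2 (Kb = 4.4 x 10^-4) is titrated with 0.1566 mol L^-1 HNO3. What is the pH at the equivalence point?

5.83

n(CH3NH2) = 0.2533 x 0.01646 = 0.004169 mol; V(HNO3) at equivalence = 0.004169/0.1566 = 0.02662 L.
At equivalence the base is fully converted to CH3NH3+; total volume = 0.04308 L, so [CH3NH3+] = 0.004169/0.04308 = 0.09677 M.
Ka(CH3NH3+) = Kw/Kb = 1.0e-14 / 4.4 x 10^-4 = 2.27e-11.
[H^+] = sqrt(Ka x [CH3NH3+]) = sqrt(2.27e-11 x 0.09677) = 1.48e-6 M.
pH = -log(1.48e-6) = 5.83.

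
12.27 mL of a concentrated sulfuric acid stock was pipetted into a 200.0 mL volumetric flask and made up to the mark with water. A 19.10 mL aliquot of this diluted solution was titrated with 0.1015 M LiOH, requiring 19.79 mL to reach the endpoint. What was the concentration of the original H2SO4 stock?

0.857 M

n(LiOH) = 0.1015 x 0.01979 = 0.002009 mol.
n(H2SO4) in the aliquot = 0.002009 x 1/2 = 0.001004 mol.
[diluted H2SO4] = 0.001004 / 0.01910 = 0.05258 M.
Dilution factor = 200.0/12.27 = 16.30, so [stock] = 0.05258 x 16.30 = 0.857 M.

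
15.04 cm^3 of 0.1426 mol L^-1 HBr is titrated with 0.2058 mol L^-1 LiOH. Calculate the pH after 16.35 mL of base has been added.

12.59

n(acid) = 0.1426 x 0.01504 = 0.002145 mol; n(LiOH) added = 0.2058 x 0.01635 = 0.003365 mol.
Base is in excess by 0.003365 - 0.002145 = 0.001220 mol in a total volume of 0.03139 L.
[OH^-] = 0.001220/0.03139 = 0.03887 M, so pOH = 1.41 and pH = 14.00 - 1.41 = 12.59.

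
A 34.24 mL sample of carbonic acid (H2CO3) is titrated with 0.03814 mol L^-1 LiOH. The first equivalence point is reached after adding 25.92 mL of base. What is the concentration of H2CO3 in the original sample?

n(LiOH) = 0.03814 x 0.02592 = 0.0009886 mol.
At the first equivalence point, 1 mol OH^- react per mol H2CO3, so n(H2CO3) = 0.0009886 / 1 = 0.0009886 mol.
[H2CO3] = 0.0009886 / 0.03424 L = 0.0289 M.

0.0289 M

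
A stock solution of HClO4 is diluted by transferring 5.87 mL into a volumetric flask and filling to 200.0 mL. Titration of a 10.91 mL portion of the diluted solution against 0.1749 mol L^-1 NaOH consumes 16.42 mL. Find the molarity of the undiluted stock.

n(NaOH) = 0.1749 x 0.01642 = 0.002872 mol.
n(HClO4) in the aliquot = 0.002872 mol.
[diluted HClO4] = 0.002872 / 0.01091 = 0.2632 M.
Dilution factor = 200.0/5.870 = 34.07, so [stock] = 0.2632 x 34.07 = 8.97 M.

8.97 M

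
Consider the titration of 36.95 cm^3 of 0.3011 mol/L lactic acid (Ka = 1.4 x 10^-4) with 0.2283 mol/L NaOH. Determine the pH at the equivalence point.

n(HC3H5O3) = 0.3011 x 0.03695 = 0.01113 mol; V(NaOH) at equivalence = 0.01113/0.2283 = 0.04873 L.
At equivalence all the acid is converted to C3H5O3-; total volume = 0.03695 + 0.04873 = 0.08568 L, so [C3H5O3-] = 0.01113/0.08568 = 0.1298 M.
Kb = Kw/Ka = 1.0e-14 / 1.4 x 10^-4 = 7.14e-11.
[OH^-] = sqrt(Kb x [C3H5O3-]) = sqrt(7.14e-11 x 0.1298) = 3.05e-6 M.
pOH = 5.52, so pH = 14.00 - 5.52 = 8.48.

8.48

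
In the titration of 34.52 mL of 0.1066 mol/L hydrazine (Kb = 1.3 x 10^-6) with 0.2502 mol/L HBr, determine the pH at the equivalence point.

n(N2H4) = 0.1066 x 0.03452 = 0.003680 mol; V(HBr) at equivalence = 0.003680/0.2502 = 0.01471 L.
At equivalence the base is fully converted to N2H5+; total volume = 0.04923 L, so [N2H5+] = 0.003680/0.04923 = 0.07475 M.
Ka(N2H5+) = Kw/Kb = 1.0e-14 / 1.3 x 10^-6 = 7.69e-9.
[H^+] = sqrt(Ka x [N2H5+]) = sqrt(7.69e-9 x 0.07475) = 2.40e-5 M.
pH = -log(2.40e-5) = 4.62.

4.62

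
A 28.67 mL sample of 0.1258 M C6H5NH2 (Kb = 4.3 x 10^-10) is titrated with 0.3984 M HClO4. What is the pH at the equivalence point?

n(C6H5NH2) = 0.1258 x 0.02867 = 0.003607 mol; V(HClO4) at equivalence = 0.003607/0.3984 = 0.009053 L.
At equivalence the base is fully converted to C6H5NH3+; total volume = 0.03772 L, so [C6H5NH3+] = 0.003607/0.03772 = 0.09561 M.
Ka(C6H5NH3+) = Kw/Kb = 1.0e-14 / 4.3 x 10^-10 = 2.33e-5.
[H^+] = sqrt(Ka x [C6H5NH3+]) = sqrt(2.33e-5 x 0.09561) = 0.00149 M.
pH = -log(0.00149) = 2.83.

2.83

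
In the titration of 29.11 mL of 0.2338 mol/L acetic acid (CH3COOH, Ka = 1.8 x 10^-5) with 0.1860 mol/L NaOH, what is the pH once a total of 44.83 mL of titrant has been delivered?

12.32

n(acid) = 0.2338 x 0.02911 = 0.006806 mol; n(NaOH) added = 0.1860 x 0.04483 = 0.008338 mol.
Base is in excess by 0.008338 - 0.006806 = 0.001532 mol in a total volume of 0.07394 L.
[OH^-] = 0.001532/0.07394 = 0.02073 M, so pOH = 1.68 and pH = 14.00 - 1.68 = 12.32.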